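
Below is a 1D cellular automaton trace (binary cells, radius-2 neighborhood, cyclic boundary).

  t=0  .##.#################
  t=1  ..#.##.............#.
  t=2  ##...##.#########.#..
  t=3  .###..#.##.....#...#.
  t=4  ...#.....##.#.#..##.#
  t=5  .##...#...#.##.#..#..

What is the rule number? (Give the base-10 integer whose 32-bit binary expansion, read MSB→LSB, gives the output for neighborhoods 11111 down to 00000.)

  ##### -> .   bit 31 = 0  t=0,i=6
  ####. -> #   bit 30 = 1  t=0,i=19
  ###.# -> .   bit 29 = 0  t=0,i=20
  ###.. -> #   bit 28 = 1  t=3,i=3
  ##.## -> .   bit 27 = 0  t=0,i=0
  ##.#. -> .   bit 26 = 0  t=2,i=17
  ##..# -> .   bit 25 = 0  t=3,i=4
  ##... -> #   bit 24 = 1  t=1,i=6
  #.### -> #   bit 23 = 1  t=0,i=4
  #.##. -> .   bit 22 = 0  t=0,i=1
  #.#.# -> #   bit 21 = 1  t=4,i=12
  #.#.. -> .   bit 20 = 0  t=2,i=18
  #..## -> .   bit 19 = 0  t=2,i=20
  #..#. -> .   bit 18 = 0  t=3,i=5
  #...# -> #   bit 17 = 1  t=1,i=0
  #.... -> .   bit 16 = 0  t=1,i=7
  .#### -> #   bit 15 = 1  t=0,i=5
  .###. -> .   bit 14 = 0  t=3,i=2
  .##.# -> #   bit 13 = 1  t=0,i=2
  .##.. -> #   bit 12 = 1  t=1,i=5
  .#.## -> .   bit 11 = 0  t=1,i=3
  .#.#. -> #   bit 10 = 1  t=4,i=13
  .#..# -> #   bit 9 = 1  t=2,i=19
  .#... -> .   bit 8 = 0  t=1,i=20
  ..### -> .   bit 7 = 0  t=3,i=1
  ..##. -> .   bit 6 = 0  t=2,i=0
  ..#.# -> .   bit 5 = 0  t=1,i=2
  ..#.. -> .   bit 4 = 0  t=1,i=19
  ...## -> .   bit 3 = 0  t=2,i=4
  ...#. -> #   bit 2 = 1  t=1,i=1
  ....# -> .   bit 1 = 0  t=1,i=17
  ..... -> #   bit 0 = 1  t=1,i=8
  bits 01010001101000101011011000000101 = 1369617925

1369617925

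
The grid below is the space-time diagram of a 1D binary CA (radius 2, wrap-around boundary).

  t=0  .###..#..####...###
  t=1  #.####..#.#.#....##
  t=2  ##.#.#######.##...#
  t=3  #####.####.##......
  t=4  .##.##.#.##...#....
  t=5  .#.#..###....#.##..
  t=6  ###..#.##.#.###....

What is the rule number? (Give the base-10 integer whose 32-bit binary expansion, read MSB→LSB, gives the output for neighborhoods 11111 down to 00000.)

  ##### -> #   bit 31 = 1  t=2,i=7
  ####. -> .   bit 30 = 0  t=0,i=11
  ###.# -> #   bit 29 = 1  t=0,i=18
  ###.. -> #   bit 28 = 1  t=0,i=3
  ##.## -> #   bit 27 = 1  t=0,i=0
  ##.#. -> #   bit 26 = 1  t=2,i=2
  ##..# -> #   bit 25 = 1  t=0,i=4
  ##... -> .   bit 24 = 0  t=0,i=13
  #.### -> .   bit 23 = 0  t=0,i=1
  #.##. -> .   bit 22 = 0  t=2,i=13
  #.#.# -> #   bit 21 = 1  t=1,i=10
  #.#.. -> .   bit 20 = 0  t=1,i=12
  #..## -> #   bit 19 = 1  t=0,i=8
  #..#. -> #   bit 18 = 1  t=0,i=5
  #...# -> .   bit 17 = 0  t=0,i=14
  #.... -> #   bit 16 = 1  t=1,i=14
  .#### -> #   bit 15 = 1  t=0,i=10
  .###. -> #   bit 14 = 1  t=0,i=2
  .##.# -> .   bit 13 = 0  t=4,i=2
  .##.. -> .   bit 12 = 0  t=2,i=14
  .#.## -> #   bit 11 = 1  t=2,i=4
  .#.#. -> #   bit 10 = 1  t=1,i=9
  .#..# -> .   bit 9 = 0  t=0,i=7
  .#... -> #   bit 8 = 1  t=1,i=13
  ..### -> .   bit 7 = 0  t=0,i=9
  ..##. -> #   bit 6 = 1  t=4,i=1
  ..#.# -> #   bit 5 = 1  t=1,i=8
  ..#.. -> .   bit 4 = 0  t=0,i=6
  ...## -> .   bit 3 = 0  t=0,i=15
  ...#. -> #   bit 2 = 1  t=4,i=13
  ....# -> .   bit 1 = 0  t=1,i=15
  ..... -> .   bit 0 = 0  t=3,i=15
  bits 10111110001011011100110101100100 = 3190672740

3190672740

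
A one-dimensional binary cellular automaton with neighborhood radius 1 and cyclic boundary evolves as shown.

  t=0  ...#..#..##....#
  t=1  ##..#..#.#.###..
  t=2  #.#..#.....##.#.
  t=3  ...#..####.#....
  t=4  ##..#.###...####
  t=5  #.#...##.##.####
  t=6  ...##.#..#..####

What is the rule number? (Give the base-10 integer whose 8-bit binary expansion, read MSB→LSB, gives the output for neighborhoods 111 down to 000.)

153

  [7] ### => #  t=1,i=12
  [6] ##. => .  t=0,i=10
  [5] #.# => .  t=1,i=8
  [4] #.. => #  t=0,i=0
  [3] .## => #  t=0,i=9
  [2] .#. => .  t=0,i=3
  [1] ..# => .  t=0,i=2
  [0] ... => #  t=0,i=1
  bits 10011001 = 153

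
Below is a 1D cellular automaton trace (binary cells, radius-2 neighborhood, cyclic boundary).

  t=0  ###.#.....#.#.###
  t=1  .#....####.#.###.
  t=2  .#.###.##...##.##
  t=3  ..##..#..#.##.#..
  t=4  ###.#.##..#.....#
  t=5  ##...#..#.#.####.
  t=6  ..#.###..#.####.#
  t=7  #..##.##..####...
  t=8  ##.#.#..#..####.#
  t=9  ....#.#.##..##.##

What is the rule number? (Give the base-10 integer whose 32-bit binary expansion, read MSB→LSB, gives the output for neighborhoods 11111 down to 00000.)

  [31] ##### => .  t=0,i=0
  [30] ####. => #  t=0,i=1
  [29] ###.# => .  t=0,i=2
  [28] ###.. => #  t=1,i=15
  [27] ##.## => #  t=2,i=6
  [26] ##.#. => .  t=0,i=3
  [25] ##..# => #  t=1,i=16
  [24] ##... => #  t=2,i=9
  [23] #.### => #  t=0,i=14
  [22] #.##. => .  t=2,i=7
  [21] #.#.# => .  t=0,i=12
  [20] #.#.. => .  t=0,i=4
  [19] #..## => .  t=7,i=2
  [18] #..#. => .  t=1,i=0
  [17] #...# => .  t=2,i=10
  [16] #.... => #  t=0,i=6
  [15] .#### => #  t=0,i=15
  [14] .###. => .  t=1,i=14
  [13] .##.# => .  t=2,i=13
  [12] .##.. => .  t=2,i=8
  [11] .#.## => #  t=0,i=13
  [10] .#.#. => #  t=0,i=11
  [9] .#..# => #  t=3,i=7
  [8] .#... => .  t=0,i=5
  [7] ..### => .  t=1,i=6
  [6] ..##. => #  t=2,i=12
  [5] ..#.# => .  t=0,i=10
  [4] ..#.. => #  t=1,i=1
  [3] ...## => #  t=1,i=5
  [2] ...#. => #  t=0,i=9
  [1] ....# => #  t=0,i=8
  [0] ..... => #  t=0,i=7
  bits 01011011100000011000111001011111 = 1535217247

1535217247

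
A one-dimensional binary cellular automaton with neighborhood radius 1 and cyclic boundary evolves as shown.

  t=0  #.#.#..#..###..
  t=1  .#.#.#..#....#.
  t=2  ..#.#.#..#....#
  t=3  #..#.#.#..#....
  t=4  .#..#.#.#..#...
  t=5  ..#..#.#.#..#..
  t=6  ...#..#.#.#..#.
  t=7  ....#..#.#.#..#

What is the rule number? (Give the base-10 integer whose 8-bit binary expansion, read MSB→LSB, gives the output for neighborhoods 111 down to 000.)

  ### -> .   bit 7 = 0  t=0,i=11
  ##. -> .   bit 6 = 0  t=0,i=12
  #.# -> #   bit 5 = 1  t=0,i=1
  #.. -> #   bit 4 = 1  t=0,i=5
  .## -> .   bit 3 = 0  t=0,i=10
  .#. -> .   bit 2 = 0  t=0,i=0
  ..# -> .   bit 1 = 0  t=0,i=6
  ... -> .   bit 0 = 0  t=1,i=10
  bits 00110000 = 48

48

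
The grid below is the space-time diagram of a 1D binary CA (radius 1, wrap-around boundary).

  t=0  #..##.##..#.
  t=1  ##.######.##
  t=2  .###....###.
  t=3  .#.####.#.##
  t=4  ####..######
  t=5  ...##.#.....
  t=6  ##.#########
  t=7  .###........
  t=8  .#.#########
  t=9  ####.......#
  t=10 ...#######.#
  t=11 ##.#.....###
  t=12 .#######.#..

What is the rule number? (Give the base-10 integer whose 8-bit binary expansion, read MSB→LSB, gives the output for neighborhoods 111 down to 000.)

125

  [7] ### => .  t=1,i=0
  [6] ##. => #  t=0,i=4
  [5] #.# => #  t=0,i=5
  [4] #.. => #  t=0,i=1
  [3] .## => #  t=0,i=3
  [2] .#. => #  t=0,i=0
  [1] ..# => .  t=0,i=2
  [0] ... => #  t=2,i=5
  bits 01111101 = 125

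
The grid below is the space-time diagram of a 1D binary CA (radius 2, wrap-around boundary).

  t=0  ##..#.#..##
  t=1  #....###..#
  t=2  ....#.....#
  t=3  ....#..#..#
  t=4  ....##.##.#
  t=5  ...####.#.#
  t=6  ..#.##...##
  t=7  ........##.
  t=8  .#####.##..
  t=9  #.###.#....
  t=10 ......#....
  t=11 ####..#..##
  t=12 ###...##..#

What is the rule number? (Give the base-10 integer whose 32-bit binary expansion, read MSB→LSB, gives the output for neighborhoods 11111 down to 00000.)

  #####|#  b31=1 t=8,i=3
  ####.|#  b30=1 t=0,i=0
  ###.#|.  b29=0 t=5,i=6
  ###..|.  b28=0 t=0,i=1
  ##.##|#  b27=1 t=4,i=6
  ##.#.|.  b26=0 t=4,i=9
  ##..#|.  b25=0 t=0,i=2
  ##...|.  b24=0 t=1,i=1
  #.###|.  b23=0 t=9,i=2
  #.##.|.  b22=0 t=4,i=7
  #.#.#|.  b21=0 t=5,i=8
  #.#..|#  b20=1 t=0,i=6
  #..##|.  b19=0 t=0,i=8
  #..#.|.  b18=0 t=0,i=3
  #...#|.  b17=0 t=5,i=1
  #....|.  b16=0 t=1,i=2
  .####|#  b15=1 t=0,i=10
  .###.|.  b14=0 t=1,i=6
  .##.#|#  b13=1 t=4,i=5
  .##..|.  b12=0 t=1,i=0
  .#.##|.  b11=0 t=6,i=3
  .#.#.|#  b10=1 t=0,i=5
  .#..#|#  b9=1 t=0,i=7
  .#...|.  b8=0 t=2,i=0
  ..###|.  b7=0 t=0,i=9
  ..##.|#  b6=1 t=1,i=10
  ..#.#|.  b5=0 t=0,i=4
  ..#..|#  b4=1 t=2,i=4
  ...##|#  b3=1 t=1,i=4
  ...#.|.  b2=0 t=2,i=3
  ....#|.  b1=0 t=1,i=3
  .....|#  b0=1 t=2,i=7
  bits 11001000000100001010011001011001 = 3356534361

3356534361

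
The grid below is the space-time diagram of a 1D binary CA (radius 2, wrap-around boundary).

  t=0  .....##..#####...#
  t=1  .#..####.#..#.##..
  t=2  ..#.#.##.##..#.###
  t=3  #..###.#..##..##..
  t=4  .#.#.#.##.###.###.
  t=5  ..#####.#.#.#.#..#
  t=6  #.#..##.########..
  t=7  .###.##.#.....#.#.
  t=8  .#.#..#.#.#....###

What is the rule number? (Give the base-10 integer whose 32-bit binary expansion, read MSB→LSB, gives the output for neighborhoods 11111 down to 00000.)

1672691400

  nb #####: next=.  (t=0,i=11, bit31=0)
  nb ####.: next=#  (t=0,i=12, bit30=1)
  nb ###.#: next=#  (t=1,i=7, bit29=1)
  nb ###..: next=.  (t=0,i=13, bit28=0)
  nb ##.##: next=.  (t=2,i=8, bit27=0)
  nb ##.#.: next=.  (t=1,i=8, bit26=0)
  nb ##..#: next=#  (t=0,i=7, bit25=1)
  nb ##...: next=#  (t=0,i=14, bit24=1)
  nb #.###: next=#  (t=2,i=15, bit23=1)
  nb #.##.: next=.  (t=1,i=14, bit22=0)
  nb #.#.#: next=#  (t=2,i=4, bit21=1)
  nb #.#..: next=#  (t=1,i=9, bit20=1)
  nb #..##: next=.  (t=0,i=8, bit19=0)
  nb #..#.: next=.  (t=1,i=11, bit18=0)
  nb #...#: next=#  (t=0,i=15, bit17=1)
  nb #....: next=#  (t=0,i=1, bit16=1)
  nb .####: next=.  (t=0,i=10, bit15=0)
  nb .###.: next=.  (t=2,i=16, bit14=0)
  nb .##.#: next=#  (t=2,i=7, bit13=1)
  nb .##..: next=#  (t=0,i=6, bit12=1)
  nb .#.##: next=#  (t=1,i=13, bit11=1)
  nb .#.#.: next=#  (t=2,i=3, bit10=1)
  nb .#..#: next=#  (t=1,i=2, bit9=1)
  nb .#...: next=.  (t=0,i=0, bit8=0)
  nb ..###: next=#  (t=0,i=9, bit7=1)
  nb ..##.: next=#  (t=0,i=5, bit6=1)
  nb ..#.#: next=.  (t=1,i=12, bit5=0)
  nb ..#..: next=.  (t=0,i=17, bit4=0)
  nb ...##: next=#  (t=0,i=4, bit3=1)
  nb ...#.: next=.  (t=0,i=16, bit2=0)
  nb ....#: next=.  (t=0,i=3, bit1=0)
  nb .....: next=.  (t=0,i=2, bit0=0)
  bits 01100011101100110011111011001000 = 1672691400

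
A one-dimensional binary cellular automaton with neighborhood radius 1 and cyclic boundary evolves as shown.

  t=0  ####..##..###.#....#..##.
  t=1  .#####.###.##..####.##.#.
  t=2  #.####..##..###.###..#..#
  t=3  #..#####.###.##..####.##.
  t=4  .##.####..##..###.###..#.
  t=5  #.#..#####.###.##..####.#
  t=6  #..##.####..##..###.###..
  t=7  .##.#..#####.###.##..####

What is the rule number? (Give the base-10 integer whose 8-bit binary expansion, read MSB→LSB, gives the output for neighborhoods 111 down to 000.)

  nb ###: next=#  (t=0,i=1, bit7=1)
  nb ##.: next=#  (t=0,i=3, bit6=1)
  nb #.#: next=.  (t=0,i=13, bit5=0)
  nb #..: next=#  (t=0,i=4, bit4=1)
  nb .##: next=.  (t=0,i=0, bit3=0)
  nb .#.: next=.  (t=0,i=14, bit2=0)
  nb ..#: next=#  (t=0,i=5, bit1=1)
  nb ...: next=#  (t=0,i=16, bit0=1)
  bits 11010011 = 211

211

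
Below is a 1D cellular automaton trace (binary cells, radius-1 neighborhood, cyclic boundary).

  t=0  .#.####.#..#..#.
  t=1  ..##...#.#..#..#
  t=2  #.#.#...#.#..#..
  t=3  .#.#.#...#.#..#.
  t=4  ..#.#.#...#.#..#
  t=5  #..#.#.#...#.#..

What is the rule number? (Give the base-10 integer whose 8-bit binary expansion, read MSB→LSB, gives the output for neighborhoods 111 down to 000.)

  [7] ### => .  t=0,i=4
  [6] ##. => .  t=0,i=6
  [5] #.# => #  t=0,i=2
  [4] #.. => #  t=0,i=9
  [3] .## => #  t=0,i=3
  [2] .#. => .  t=0,i=1
  [1] ..# => .  t=0,i=0
  [0] ... => .  t=1,i=5
  bits 00111000 = 56

56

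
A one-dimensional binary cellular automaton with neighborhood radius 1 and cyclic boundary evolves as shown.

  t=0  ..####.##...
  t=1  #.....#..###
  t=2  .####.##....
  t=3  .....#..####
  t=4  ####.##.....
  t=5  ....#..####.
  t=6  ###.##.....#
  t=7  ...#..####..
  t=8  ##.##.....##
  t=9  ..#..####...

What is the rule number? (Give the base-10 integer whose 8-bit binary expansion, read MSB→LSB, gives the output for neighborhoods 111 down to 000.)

  ### -> .   bit 7 = 0  t=0,i=3
  ##. -> .   bit 6 = 0  t=0,i=5
  #.# -> #   bit 5 = 1  t=0,i=6
  #.. -> #   bit 4 = 1  t=0,i=9
  .## -> .   bit 3 = 0  t=0,i=2
  .#. -> #   bit 2 = 1  t=1,i=6
  ..# -> .   bit 1 = 0  t=0,i=1
  ... -> #   bit 0 = 1  t=0,i=0
  bits 00110101 = 53

53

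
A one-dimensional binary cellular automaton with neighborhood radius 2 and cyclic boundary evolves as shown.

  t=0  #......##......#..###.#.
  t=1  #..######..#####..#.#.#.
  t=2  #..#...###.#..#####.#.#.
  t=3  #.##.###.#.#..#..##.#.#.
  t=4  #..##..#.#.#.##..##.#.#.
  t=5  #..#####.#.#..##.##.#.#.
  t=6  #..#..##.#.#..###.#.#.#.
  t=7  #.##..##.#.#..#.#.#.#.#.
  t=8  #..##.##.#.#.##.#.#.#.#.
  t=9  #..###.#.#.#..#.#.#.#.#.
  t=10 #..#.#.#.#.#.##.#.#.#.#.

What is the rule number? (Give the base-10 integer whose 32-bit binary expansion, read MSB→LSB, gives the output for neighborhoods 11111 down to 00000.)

  nb #####: next=.  (t=1,i=5, bit31=0)
  nb ####.: next=#  (t=1,i=7, bit30=1)
  nb ###.#: next=#  (t=0,i=20, bit29=1)
  nb ###..: next=#  (t=1,i=8, bit28=1)
  nb ##.##: next=#  (t=3,i=4, bit27=1)
  nb ##.#.: next=.  (t=0,i=21, bit26=0)
  nb ##..#: next=#  (t=1,i=9, bit25=1)
  nb ##...: next=.  (t=0,i=9, bit24=0)
  nb #.###: next=.  (t=3,i=5, bit23=0)
  nb #.##.: next=.  (t=3,i=2, bit22=0)
  nb #.#.#: next=#  (t=0,i=22, bit21=1)
  nb #.#..: next=#  (t=0,i=0, bit20=1)
  nb #..##: next=.  (t=0,i=17, bit19=0)
  nb #..#.: next=#  (t=1,i=17, bit18=1)
  nb #...#: next=#  (t=2,i=5, bit17=1)
  nb #....: next=.  (t=0,i=2, bit16=0)
  nb .####: next=.  (t=1,i=4, bit15=0)
  nb .###.: next=.  (t=0,i=19, bit14=0)
  nb .##.#: next=#  (t=3,i=3, bit13=1)
  nb .##..: next=#  (t=0,i=8, bit12=1)
  nb .#.##: next=.  (t=3,i=1, bit11=0)
  nb .#.#.: next=.  (t=0,i=23, bit10=0)
  nb .#..#: next=.  (t=0,i=16, bit9=0)
  nb .#...: next=.  (t=0,i=1, bit8=0)
  nb ..###: next=#  (t=0,i=18, bit7=1)
  nb ..##.: next=#  (t=0,i=7, bit6=1)
  nb ..#.#: next=#  (t=1,i=18, bit5=1)
  nb ..#..: next=#  (t=0,i=15, bit4=1)
  nb ...##: next=#  (t=0,i=6, bit3=1)
  nb ...#.: next=#  (t=0,i=14, bit2=1)
  nb ....#: next=#  (t=0,i=5, bit1=1)
  nb .....: next=#  (t=0,i=3, bit0=1)
  bits 01111010001101100011000011111111 = 2050371839

2050371839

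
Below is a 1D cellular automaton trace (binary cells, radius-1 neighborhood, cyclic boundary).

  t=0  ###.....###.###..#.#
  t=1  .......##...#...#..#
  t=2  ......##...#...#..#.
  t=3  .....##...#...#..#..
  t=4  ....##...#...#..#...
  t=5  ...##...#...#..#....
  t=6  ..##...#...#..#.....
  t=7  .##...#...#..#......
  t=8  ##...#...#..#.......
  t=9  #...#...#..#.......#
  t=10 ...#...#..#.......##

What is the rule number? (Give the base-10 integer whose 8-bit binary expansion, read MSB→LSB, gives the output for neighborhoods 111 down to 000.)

  [7] ### => .  t=0,i=0
  [6] ##. => .  t=0,i=2
  [5] #.# => .  t=0,i=11
  [4] #.. => .  t=0,i=3
  [3] .## => #  t=0,i=8
  [2] .#. => .  t=0,i=17
  [1] ..# => #  t=0,i=7
  [0] ... => .  t=0,i=4
  bits 00001010 = 10

10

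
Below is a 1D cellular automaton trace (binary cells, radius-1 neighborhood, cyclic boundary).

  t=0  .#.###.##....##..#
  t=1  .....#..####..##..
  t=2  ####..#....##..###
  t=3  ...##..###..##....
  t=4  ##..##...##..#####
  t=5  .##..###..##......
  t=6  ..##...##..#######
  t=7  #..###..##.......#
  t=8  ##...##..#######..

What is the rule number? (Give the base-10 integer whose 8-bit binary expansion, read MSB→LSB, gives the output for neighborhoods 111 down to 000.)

  nb ###: next=.  (t=0,i=4, bit7=0)
  nb ##.: next=#  (t=0,i=5, bit6=1)
  nb #.#: next=.  (t=0,i=0, bit5=0)
  nb #..: next=#  (t=0,i=9, bit4=1)
  nb .##: next=.  (t=0,i=3, bit3=0)
  nb .#.: next=.  (t=0,i=1, bit2=0)
  nb ..#: next=.  (t=0,i=12, bit1=0)
  nb ...: next=#  (t=0,i=10, bit0=1)
  bits 01010001 = 81

81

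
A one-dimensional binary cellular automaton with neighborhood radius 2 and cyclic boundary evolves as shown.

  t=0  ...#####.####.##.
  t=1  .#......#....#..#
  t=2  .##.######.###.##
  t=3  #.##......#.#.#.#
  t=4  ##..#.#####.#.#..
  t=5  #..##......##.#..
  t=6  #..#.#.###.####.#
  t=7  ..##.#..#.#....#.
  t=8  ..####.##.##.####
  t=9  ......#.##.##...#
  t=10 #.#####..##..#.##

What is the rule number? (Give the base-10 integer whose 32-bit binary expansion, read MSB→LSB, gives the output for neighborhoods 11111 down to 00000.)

489972087

  ##### -> .   bit 31 = 0  t=0,i=5
  ####. -> .   bit 30 = 0  t=0,i=6
  ###.# -> .   bit 29 = 0  t=0,i=7
  ###.. -> #   bit 28 = 1  t=8,i=16
  ##.## -> #   bit 27 = 1  t=0,i=8
  ##.#. -> #   bit 26 = 1  t=4,i=11
  ##..# -> .   bit 25 = 0  t=4,i=2
  ##... -> #   bit 24 = 1  t=0,i=16
  #.### -> .   bit 23 = 0  t=0,i=9
  #.##. -> .   bit 22 = 0  t=0,i=14
  #.#.# -> #   bit 21 = 1  t=3,i=12
  #.#.. -> #   bit 20 = 1  t=1,i=1
  #..## -> .   bit 19 = 0  t=4,i=16
  #..#. -> #   bit 18 = 1  t=1,i=15
  #...# -> .   bit 17 = 0  t=7,i=0
  #.... -> .   bit 16 = 0  t=0,i=0
  .#### -> .   bit 15 = 0  t=0,i=4
  .###. -> #   bit 14 = 1  t=2,i=12
  .##.# -> #   bit 13 = 1  t=2,i=2
  .##.. -> .   bit 12 = 0  t=0,i=15
  .#.## -> .   bit 11 = 0  t=3,i=15
  .#.#. -> .   bit 10 = 0  t=1,i=0
  .#..# -> .   bit 9 = 0  t=1,i=14
  .#... -> #   bit 8 = 1  t=1,i=2
  ..### -> .   bit 7 = 0  t=0,i=3
  ..##. -> #   bit 6 = 1  t=4,i=0
  ..#.# -> #   bit 5 = 1  t=1,i=16
  ..#.. -> #   bit 4 = 1  t=1,i=8
  ...## -> .   bit 3 = 0  t=0,i=2
  ...#. -> #   bit 2 = 1  t=1,i=7
  ....# -> #   bit 1 = 1  t=0,i=1
  ..... -> #   bit 0 = 1  t=1,i=4
  bits 00011101001101000110000101110111 = 489972087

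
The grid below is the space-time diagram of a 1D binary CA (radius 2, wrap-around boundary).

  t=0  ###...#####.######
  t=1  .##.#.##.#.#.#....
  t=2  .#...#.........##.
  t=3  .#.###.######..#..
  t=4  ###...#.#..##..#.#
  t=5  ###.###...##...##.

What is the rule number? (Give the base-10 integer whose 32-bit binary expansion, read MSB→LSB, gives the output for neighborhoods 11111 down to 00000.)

  ##### -> .   bit 31 = 0  t=0,i=0
  ####. -> #   bit 30 = 1  t=0,i=1
  ###.# -> .   bit 29 = 0  t=0,i=10
  ###.. -> #   bit 28 = 1  t=0,i=2
  ##.## -> #   bit 27 = 1  t=0,i=11
  ##.#. -> .   bit 26 = 0  t=1,i=3
  ##..# -> .   bit 25 = 0  t=2,i=17
  ##... -> .   bit 24 = 0  t=0,i=3
  #.### -> .   bit 23 = 0  t=0,i=12
  #.##. -> .   bit 22 = 0  t=1,i=6
  #.#.# -> .   bit 21 = 0  t=1,i=4
  #.#.. -> .   bit 20 = 0  t=1,i=13
  #..## -> #   bit 19 = 1  t=4,i=10
  #..#. -> .   bit 18 = 0  t=2,i=0
  #...# -> #   bit 17 = 1  t=0,i=4
  #.... -> #   bit 16 = 1  t=1,i=15
  .#### -> #   bit 15 = 1  t=0,i=7
  .###. -> .   bit 14 = 0  t=3,i=4
  .##.# -> .   bit 13 = 0  t=1,i=2
  .##.. -> .   bit 12 = 0  t=2,i=16
  .#.## -> #   bit 11 = 1  t=1,i=5
  .#.#. -> .   bit 10 = 0  t=1,i=10
  .#..# -> .   bit 9 = 0  t=4,i=9
  .#... -> .   bit 8 = 0  t=1,i=14
  ..### -> #   bit 7 = 1  t=0,i=6
  ..##. -> #   bit 6 = 1  t=1,i=1
  ..#.# -> #   bit 5 = 1  t=3,i=1
  ..#.. -> #   bit 4 = 1  t=2,i=1
  ...## -> .   bit 3 = 0  t=0,i=5
  ...#. -> #   bit 2 = 1  t=2,i=4
  ....# -> .   bit 1 = 0  t=1,i=17
  ..... -> #   bit 0 = 1  t=1,i=16
  bits 01011000000010111000100011110101 = 1477150965

1477150965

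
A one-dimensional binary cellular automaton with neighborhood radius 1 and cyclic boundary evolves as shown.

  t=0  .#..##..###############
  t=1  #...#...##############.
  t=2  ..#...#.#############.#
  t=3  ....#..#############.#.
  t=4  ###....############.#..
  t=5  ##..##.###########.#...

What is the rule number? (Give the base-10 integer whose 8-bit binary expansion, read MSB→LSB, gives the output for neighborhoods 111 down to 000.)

169

  nb ###: next=#  (t=0,i=9, bit7=1)
  nb ##.: next=.  (t=0,i=5, bit6=0)
  nb #.#: next=#  (t=0,i=0, bit5=1)
  nb #..: next=.  (t=0,i=2, bit4=0)
  nb .##: next=#  (t=0,i=4, bit3=1)
  nb .#.: next=.  (t=0,i=1, bit2=0)
  nb ..#: next=.  (t=0,i=3, bit1=0)
  nb ...: next=#  (t=1,i=2, bit0=1)
  bits 10101001 = 169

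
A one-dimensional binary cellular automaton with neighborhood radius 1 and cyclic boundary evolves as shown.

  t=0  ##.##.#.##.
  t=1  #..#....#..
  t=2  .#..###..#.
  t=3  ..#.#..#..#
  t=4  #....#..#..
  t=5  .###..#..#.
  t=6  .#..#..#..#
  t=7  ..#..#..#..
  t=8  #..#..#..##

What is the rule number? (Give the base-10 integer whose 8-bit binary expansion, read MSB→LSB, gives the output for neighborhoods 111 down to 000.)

25

  ###|.  b7=0 t=2,i=5
  ##.|.  b6=0 t=0,i=1
  #.#|.  b5=0 t=0,i=2
  #..|#  b4=1 t=1,i=1
  .##|#  b3=1 t=0,i=0
  .#.|.  b2=0 t=0,i=6
  ..#|.  b1=0 t=1,i=2
  ...|#  b0=1 t=1,i=5
  bits 00011001 = 25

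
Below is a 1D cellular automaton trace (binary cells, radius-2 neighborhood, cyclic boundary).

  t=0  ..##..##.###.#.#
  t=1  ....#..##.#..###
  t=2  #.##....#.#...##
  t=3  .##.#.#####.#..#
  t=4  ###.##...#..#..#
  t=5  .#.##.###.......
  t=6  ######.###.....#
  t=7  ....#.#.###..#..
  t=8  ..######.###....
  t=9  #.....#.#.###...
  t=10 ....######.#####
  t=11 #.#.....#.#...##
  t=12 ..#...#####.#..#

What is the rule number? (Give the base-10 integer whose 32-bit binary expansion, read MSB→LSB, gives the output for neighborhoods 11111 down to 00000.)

  nb #####: next=.  (t=3,i=8, bit31=0)
  nb ####.: next=#  (t=3,i=9, bit30=1)
  nb ###.#: next=.  (t=0,i=11, bit29=0)
  nb ###..: next=#  (t=1,i=15, bit28=1)
  nb ##.##: next=#  (t=0,i=8, bit27=1)
  nb ##.#.: next=.  (t=0,i=12, bit26=0)
  nb ##..#: next=#  (t=0,i=4, bit25=1)
  nb ##...: next=#  (t=1,i=0, bit24=1)
  nb #.###: next=.  (t=0,i=9, bit23=0)
  nb #.##.: next=#  (t=2,i=2, bit22=1)
  nb #.#.#: next=#  (t=0,i=13, bit21=1)
  nb #.#..: next=#  (t=0,i=15, bit20=1)
  nb #..##: next=.  (t=0,i=1, bit19=0)
  nb #..#.: next=.  (t=3,i=14, bit18=0)
  nb #...#: next=#  (t=2,i=12, bit17=1)
  nb #....: next=.  (t=1,i=1, bit16=0)
  nb .####: next=.  (t=3,i=7, bit15=0)
  nb .###.: next=#  (t=0,i=10, bit14=1)
  nb .##.#: next=#  (t=0,i=7, bit13=1)
  nb .##..: next=.  (t=0,i=3, bit12=0)
  nb .#.##: next=#  (t=3,i=0, bit11=1)
  nb .#.#.: next=#  (t=0,i=14, bit10=1)
  nb .#..#: next=.  (t=0,i=0, bit9=0)
  nb .#...: next=.  (t=2,i=11, bit8=0)
  nb ..###: next=.  (t=1,i=13, bit7=0)
  nb ..##.: next=.  (t=0,i=2, bit6=0)
  nb ..#.#: next=#  (t=2,i=8, bit5=1)
  nb ..#..: next=.  (t=1,i=4, bit4=0)
  nb ...##: next=.  (t=2,i=13, bit3=0)
  nb ...#.: next=#  (t=1,i=3, bit2=1)
  nb ....#: next=#  (t=1,i=2, bit1=1)
  nb .....: next=.  (t=5,i=11, bit0=0)
  bits 01011011011100100110110000100110 = 1534225446

1534225446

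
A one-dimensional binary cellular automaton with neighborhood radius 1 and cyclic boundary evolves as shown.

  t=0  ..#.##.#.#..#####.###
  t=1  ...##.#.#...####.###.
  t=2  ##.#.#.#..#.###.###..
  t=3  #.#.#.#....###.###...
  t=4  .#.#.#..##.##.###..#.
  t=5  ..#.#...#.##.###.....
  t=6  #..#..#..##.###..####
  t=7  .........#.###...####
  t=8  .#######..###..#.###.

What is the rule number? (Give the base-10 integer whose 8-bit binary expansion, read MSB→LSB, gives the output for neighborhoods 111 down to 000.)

  [7] ### => #  t=0,i=13
  [6] ##. => .  t=0,i=5
  [5] #.# => #  t=0,i=3
  [4] #.. => .  t=0,i=0
  [3] .## => #  t=0,i=4
  [2] .#. => .  t=0,i=2
  [1] ..# => .  t=0,i=1
  [0] ... => #  t=1,i=0
  bits 10101001 = 169

169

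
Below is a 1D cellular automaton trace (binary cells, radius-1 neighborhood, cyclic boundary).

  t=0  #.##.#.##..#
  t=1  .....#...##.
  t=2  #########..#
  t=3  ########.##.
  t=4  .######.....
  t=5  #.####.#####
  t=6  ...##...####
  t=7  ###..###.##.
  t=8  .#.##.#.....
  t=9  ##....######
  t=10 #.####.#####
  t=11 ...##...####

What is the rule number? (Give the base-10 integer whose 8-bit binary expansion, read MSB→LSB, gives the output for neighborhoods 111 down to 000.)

  [7] ### => #  t=2,i=0
  [6] ##. => .  t=0,i=0
  [5] #.# => .  t=0,i=1
  [4] #.. => #  t=0,i=9
  [3] .## => .  t=0,i=2
  [2] .#. => #  t=0,i=5
  [1] ..# => #  t=0,i=10
  [0] ... => #  t=1,i=0
  bits 10010111 = 151

151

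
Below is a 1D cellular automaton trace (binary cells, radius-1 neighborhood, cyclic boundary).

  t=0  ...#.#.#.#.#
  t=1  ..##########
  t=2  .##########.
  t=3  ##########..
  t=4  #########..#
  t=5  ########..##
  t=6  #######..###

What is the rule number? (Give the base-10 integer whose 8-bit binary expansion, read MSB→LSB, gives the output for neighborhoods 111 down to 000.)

174

  ###|#  b7=1 t=1,i=3
  ##.|.  b6=0 t=1,i=11
  #.#|#  b5=1 t=0,i=4
  #..|.  b4=0 t=0,i=0
  .##|#  b3=1 t=1,i=2
  .#.|#  b2=1 t=0,i=3
  ..#|#  b1=1 t=0,i=2
  ...|.  b0=0 t=0,i=1
  bits 10101110 = 174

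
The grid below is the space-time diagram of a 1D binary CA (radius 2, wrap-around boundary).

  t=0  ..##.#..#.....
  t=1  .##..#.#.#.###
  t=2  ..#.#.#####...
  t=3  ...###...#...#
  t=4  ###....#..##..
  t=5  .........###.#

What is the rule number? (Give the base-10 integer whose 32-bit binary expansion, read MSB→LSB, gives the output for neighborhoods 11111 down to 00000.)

  #####|.  b31=0 t=2,i=8
  ####.|#  b30=1 t=2,i=9
  ###.#|.  b29=0 t=1,i=13
  ###..|.  b28=0 t=2,i=10
  ##.##|.  b27=0 t=1,i=0
  ##.#.|.  b26=0 t=0,i=4
  ##..#|.  b25=0 t=1,i=3
  ##...|.  b24=0 t=2,i=11
  #.###|.  b23=0 t=1,i=11
  #.##.|.  b22=0 t=1,i=1
  #.#.#|#  b21=1 t=1,i=7
  #.#..|#  b20=1 t=0,i=5
  #..##|#  b19=1 t=4,i=9
  #..#.|#  b18=1 t=0,i=7
  #...#|#  b17=1 t=3,i=1
  #....|.  b16=0 t=0,i=10
  .####|.  b15=0 t=2,i=7
  .###.|.  b14=0 t=1,i=12
  .##.#|.  b13=0 t=0,i=3
  .##..|#  b12=1 t=1,i=2
  .#.##|#  b11=1 t=1,i=10
  .#.#.|#  b10=1 t=1,i=6
  .#..#|.  b9=0 t=0,i=6
  .#...|#  b8=1 t=0,i=9
  ..###|.  b7=0 t=3,i=3
  ..##.|#  b6=1 t=0,i=2
  ..#.#|.  b5=0 t=1,i=5
  ..#..|.  b4=0 t=0,i=8
  ...##|#  b3=1 t=0,i=1
  ...#.|.  b2=0 t=2,i=1
  ....#|.  b1=0 t=0,i=0
  .....|#  b0=1 t=0,i=11
  bits 01000000001111100001110101001001 = 1077812553

1077812553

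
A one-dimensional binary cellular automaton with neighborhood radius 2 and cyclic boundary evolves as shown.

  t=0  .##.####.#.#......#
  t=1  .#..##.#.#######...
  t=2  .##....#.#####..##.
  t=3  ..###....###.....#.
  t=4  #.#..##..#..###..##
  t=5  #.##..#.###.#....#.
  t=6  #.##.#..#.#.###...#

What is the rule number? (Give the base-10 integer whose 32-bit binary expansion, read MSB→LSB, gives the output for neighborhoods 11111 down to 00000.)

2717357969

  [31] ##### => #  t=1,i=11
  [30] ####. => .  t=0,i=6
  [29] ###.# => #  t=0,i=7
  [28] ###.. => .  t=1,i=15
  [27] ##.## => .  t=0,i=3
  [26] ##.#. => .  t=0,i=8
  [25] ##..# => .  t=2,i=14
  [24] ##... => #  t=1,i=16
  [23] #.### => #  t=0,i=4
  [22] #.##. => #  t=0,i=1
  [21] #.#.# => #  t=0,i=9
  [20] #.#.. => #  t=0,i=11
  [19] #..## => .  t=1,i=3
  [18] #..#. => #  t=4,i=8
  [17] #...# => #  t=3,i=0
  [16] #.... => #  t=0,i=13
  [15] .#### => #  t=0,i=5
  [14] .###. => .  t=3,i=3
  [13] .##.# => .  t=0,i=2
  [12] .##.. => #  t=2,i=2
  [11] .#.## => .  t=0,i=0
  [10] .#.#. => #  t=0,i=10
  [9] .#..# => #  t=1,i=2
  [8] .#... => #  t=0,i=12
  [7] ..### => #  t=3,i=2
  [6] ..##. => .  t=1,i=4
  [5] ..#.# => .  t=0,i=18
  [4] ..#.. => #  t=1,i=1
  [3] ...## => .  t=3,i=1
  [2] ...#. => .  t=0,i=17
  [1] ....# => .  t=0,i=16
  [0] ..... => #  t=0,i=14
  bits 10100001111101111001011110010001 = 2717357969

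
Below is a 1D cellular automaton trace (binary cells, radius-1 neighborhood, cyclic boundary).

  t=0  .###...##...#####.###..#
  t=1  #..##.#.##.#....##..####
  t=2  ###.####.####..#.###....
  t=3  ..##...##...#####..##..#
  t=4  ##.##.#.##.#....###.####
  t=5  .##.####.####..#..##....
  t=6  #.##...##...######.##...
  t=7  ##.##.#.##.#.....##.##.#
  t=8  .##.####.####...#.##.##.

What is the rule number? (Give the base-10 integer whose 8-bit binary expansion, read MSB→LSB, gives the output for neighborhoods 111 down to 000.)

118

  [7] ### => .  t=0,i=2
  [6] ##. => #  t=0,i=3
  [5] #.# => #  t=0,i=0
  [4] #.. => #  t=0,i=4
  [3] .## => .  t=0,i=1
  [2] .#. => #  t=0,i=23
  [1] ..# => #  t=0,i=6
  [0] ... => .  t=0,i=5
  bits 01110110 = 118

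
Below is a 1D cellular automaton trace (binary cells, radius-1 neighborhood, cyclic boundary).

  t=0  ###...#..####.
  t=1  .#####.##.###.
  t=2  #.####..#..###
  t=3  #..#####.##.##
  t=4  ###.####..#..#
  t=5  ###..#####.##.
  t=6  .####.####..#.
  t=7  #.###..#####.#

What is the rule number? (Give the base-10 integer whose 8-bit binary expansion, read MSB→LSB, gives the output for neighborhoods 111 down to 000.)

  [7] ### => #  t=0,i=1
  [6] ##. => #  t=0,i=2
  [5] #.# => .  t=0,i=13
  [4] #.. => #  t=0,i=3
  [3] .## => .  t=0,i=0
  [2] .#. => .  t=0,i=6
  [1] ..# => #  t=0,i=5
  [0] ... => #  t=0,i=4
  bits 11010011 = 211

211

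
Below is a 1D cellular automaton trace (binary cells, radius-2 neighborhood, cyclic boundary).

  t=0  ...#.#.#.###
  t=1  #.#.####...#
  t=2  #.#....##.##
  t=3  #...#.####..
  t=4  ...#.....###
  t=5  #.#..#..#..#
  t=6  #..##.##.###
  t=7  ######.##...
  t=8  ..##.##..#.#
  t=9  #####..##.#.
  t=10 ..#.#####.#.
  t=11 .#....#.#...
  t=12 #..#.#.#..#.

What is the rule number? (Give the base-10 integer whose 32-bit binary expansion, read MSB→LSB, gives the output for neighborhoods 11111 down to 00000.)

  #####|#  b31=1 t=7,i=2
  ####.|.  b30=0 t=1,i=6
  ###.#|#  b29=1 t=2,i=0
  ###..|#  b28=1 t=0,i=11
  ##.##|#  b27=1 t=2,i=9
  ##.#.|.  b26=0 t=1,i=1
  ##..#|#  b25=1 t=3,i=10
  ##...|#  b24=1 t=0,i=0
  #.###|.  b23=0 t=0,i=9
  #.##.|.  b22=0 t=6,i=6
  #.#.#|#  b21=1 t=0,i=5
  #.#..|.  b20=0 t=2,i=2
  #..##|#  b19=1 t=5,i=10
  #..#.|#  b18=1 t=3,i=11
  #...#|.  b17=0 t=0,i=1
  #....|#  b16=1 t=2,i=4
  .####|.  b15=0 t=1,i=5
  .###.|.  b14=0 t=0,i=10
  .##.#|#  b13=1 t=1,i=0
  .##..|.  b12=0 t=7,i=8
  .#.##|.  b11=0 t=0,i=8
  .#.#.|#  b10=1 t=0,i=4
  .#..#|#  b9=1 t=5,i=3
  .#...|.  b8=0 t=2,i=3
  ..###|.  b7=0 t=4,i=9
  ..##.|#  b6=1 t=1,i=11
  ..#.#|.  b5=0 t=0,i=3
  ..#..|.  b4=0 t=3,i=0
  ...##|#  b3=1 t=1,i=10
  ...#.|#  b2=1 t=0,i=2
  ....#|.  b1=0 t=2,i=5
  .....|.  b0=0 t=4,i=6
  bits 10111011001011010010011001001100 = 3140298316

3140298316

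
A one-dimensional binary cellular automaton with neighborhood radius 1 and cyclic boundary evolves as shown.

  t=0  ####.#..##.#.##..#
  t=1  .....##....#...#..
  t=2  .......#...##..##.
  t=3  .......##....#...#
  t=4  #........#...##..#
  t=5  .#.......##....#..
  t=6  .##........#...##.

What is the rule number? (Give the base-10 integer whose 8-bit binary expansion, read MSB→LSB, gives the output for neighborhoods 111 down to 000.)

  ### -> .   bit 7 = 0  t=0,i=0
  ##. -> .   bit 6 = 0  t=0,i=3
  #.# -> .   bit 5 = 0  t=0,i=4
  #.. -> #   bit 4 = 1  t=0,i=6
  .## -> .   bit 3 = 0  t=0,i=8
  .#. -> #   bit 2 = 1  t=0,i=5
  ..# -> .   bit 1 = 0  t=0,i=7
  ... -> .   bit 0 = 0  t=1,i=0
  bits 00010100 = 20

20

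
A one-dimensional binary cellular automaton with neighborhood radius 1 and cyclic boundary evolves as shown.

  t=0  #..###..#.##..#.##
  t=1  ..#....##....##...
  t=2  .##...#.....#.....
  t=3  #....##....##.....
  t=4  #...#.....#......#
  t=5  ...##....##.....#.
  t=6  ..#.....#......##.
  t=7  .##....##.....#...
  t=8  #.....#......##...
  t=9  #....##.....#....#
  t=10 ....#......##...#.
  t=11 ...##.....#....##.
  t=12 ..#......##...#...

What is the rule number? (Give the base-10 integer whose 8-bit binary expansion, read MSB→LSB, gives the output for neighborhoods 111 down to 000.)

6

  nb ###: next=.  (t=0,i=4, bit7=0)
  nb ##.: next=.  (t=0,i=0, bit6=0)
  nb #.#: next=.  (t=0,i=9, bit5=0)
  nb #..: next=.  (t=0,i=1, bit4=0)
  nb .##: next=.  (t=0,i=3, bit3=0)
  nb .#.: next=#  (t=0,i=8, bit2=1)
  nb ..#: next=#  (t=0,i=2, bit1=1)
  nb ...: next=.  (t=1,i=0, bit0=0)
  bits 00000110 = 6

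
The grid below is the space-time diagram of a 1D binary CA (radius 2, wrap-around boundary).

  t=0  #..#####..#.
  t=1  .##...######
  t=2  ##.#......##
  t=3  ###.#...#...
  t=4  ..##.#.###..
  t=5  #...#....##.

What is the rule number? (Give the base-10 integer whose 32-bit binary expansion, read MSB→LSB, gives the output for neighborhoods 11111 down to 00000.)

2135689014

  #####|.  b31=0 t=0,i=5
  ####.|#  b30=1 t=0,i=6
  ###.#|#  b29=1 t=1,i=11
  ###..|#  b28=1 t=0,i=7
  ##.##|#  b27=1 t=1,i=0
  ##.#.|#  b26=1 t=2,i=2
  ##..#|#  b25=1 t=0,i=8
  ##...|#  b24=1 t=1,i=3
  #.###|.  b23=0 t=4,i=7
  #.##.|#  b22=1 t=1,i=1
  #.#.#|.  b21=0 t=4,i=5
  #.#..|.  b20=0 t=0,i=0
  #..##|#  b19=1 t=0,i=2
  #..#.|#  b18=1 t=0,i=9
  #...#|.  b17=0 t=1,i=4
  #....|.  b16=0 t=2,i=5
  .####|.  b15=0 t=0,i=4
  .###.|.  b14=0 t=3,i=1
  .##.#|.  b13=0 t=4,i=3
  .##..|.  b12=0 t=1,i=2
  .#.##|.  b11=0 t=4,i=6
  .#.#.|#  b10=1 t=0,i=11
  .#..#|#  b9=1 t=0,i=1
  .#...|#  b8=1 t=2,i=4
  ..###|.  b7=0 t=0,i=3
  ..##.|.  b6=0 t=4,i=2
  ..#.#|#  b5=1 t=0,i=10
  ..#..|#  b4=1 t=3,i=8
  ...##|.  b3=0 t=1,i=5
  ...#.|#  b2=1 t=3,i=7
  ....#|#  b1=1 t=2,i=8
  .....|.  b0=0 t=2,i=6
  bits 01111111010011000000011100110110 = 2135689014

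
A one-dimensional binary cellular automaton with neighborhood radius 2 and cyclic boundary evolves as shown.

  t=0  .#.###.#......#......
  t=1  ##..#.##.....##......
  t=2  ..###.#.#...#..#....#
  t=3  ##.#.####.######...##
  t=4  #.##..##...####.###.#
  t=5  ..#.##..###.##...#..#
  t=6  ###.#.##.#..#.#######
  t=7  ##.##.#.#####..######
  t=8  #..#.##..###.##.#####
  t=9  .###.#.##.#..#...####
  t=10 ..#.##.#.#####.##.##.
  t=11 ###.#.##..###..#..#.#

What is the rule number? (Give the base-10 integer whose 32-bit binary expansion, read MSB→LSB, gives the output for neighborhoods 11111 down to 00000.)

  ##### -> #   bit 31 = 1  t=3,i=12
  ####. -> #   bit 30 = 1  t=3,i=0
  ###.# -> .   bit 29 = 0  t=0,i=5
  ###.. -> .   bit 28 = 0  t=3,i=15
  ##.## -> .   bit 27 = 0  t=3,i=9
  ##.#. -> #   bit 26 = 1  t=0,i=6
  ##..# -> #   bit 25 = 1  t=1,i=2
  ##... -> #   bit 24 = 1  t=1,i=8
  #.### -> .   bit 23 = 0  t=0,i=3
  #.##. -> #   bit 22 = 1  t=1,i=6
  #.#.# -> #   bit 21 = 1  t=2,i=6
  #.#.. -> #   bit 20 = 1  t=0,i=7
  #..## -> #   bit 19 = 1  t=2,i=1
  #..#. -> #   bit 18 = 1  t=1,i=3
  #...# -> #   bit 17 = 1  t=2,i=10
  #.... -> .   bit 16 = 0  t=0,i=9
  .#### -> #   bit 15 = 1  t=3,i=6
  .###. -> #   bit 14 = 1  t=0,i=4
  .##.# -> .   bit 13 = 0  t=4,i=0
  .##.. -> .   bit 12 = 0  t=1,i=1
  .#.## -> .   bit 11 = 0  t=0,i=2
  .#.#. -> #   bit 10 = 1  t=2,i=7
  .#..# -> #   bit 9 = 1  t=2,i=0
  .#... -> .   bit 8 = 0  t=0,i=8
  ..### -> .   bit 7 = 0  t=2,i=2
  ..##. -> .   bit 6 = 0  t=1,i=0
  ..#.# -> #   bit 5 = 1  t=0,i=1
  ..#.. -> #   bit 4 = 1  t=0,i=14
  ...## -> #   bit 3 = 1  t=1,i=12
  ...#. -> #   bit 2 = 1  t=0,i=0
  ....# -> .   bit 1 = 0  t=0,i=12
  ..... -> .   bit 0 = 0  t=0,i=10
  bits 11000111011111101100011000111100 = 3346974268

3346974268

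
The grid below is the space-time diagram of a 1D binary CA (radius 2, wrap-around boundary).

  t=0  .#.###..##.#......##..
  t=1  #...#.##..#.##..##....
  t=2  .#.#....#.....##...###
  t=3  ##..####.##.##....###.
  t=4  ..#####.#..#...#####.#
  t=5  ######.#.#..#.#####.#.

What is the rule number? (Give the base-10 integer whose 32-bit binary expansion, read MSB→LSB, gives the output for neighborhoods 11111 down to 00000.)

  nb #####: next=#  (t=4,i=4, bit31=1)
  nb ####.: next=#  (t=3,i=6, bit30=1)
  nb ###.#: next=.  (t=2,i=21, bit29=0)
  nb ###..: next=.  (t=0,i=5, bit28=0)
  nb ##.##: next=#  (t=3,i=8, bit27=1)
  nb ##.#.: next=#  (t=0,i=10, bit26=1)
  nb ##..#: next=#  (t=0,i=6, bit25=1)
  nb ##...: next=.  (t=0,i=20, bit24=0)
  nb #.###: next=.  (t=0,i=3, bit23=0)
  nb #.##.: next=.  (t=1,i=6, bit22=0)
  nb #.#.#: next=#  (t=2,i=1, bit21=1)
  nb #.#..: next=.  (t=0,i=11, bit20=0)
  nb #..##: next=#  (t=0,i=7, bit19=1)
  nb #..#.: next=.  (t=1,i=9, bit18=0)
  nb #...#: next=.  (t=0,i=21, bit17=0)
  nb #....: next=#  (t=0,i=13, bit16=1)
  nb .####: next=#  (t=3,i=5, bit15=1)
  nb .###.: next=#  (t=0,i=4, bit14=1)
  nb .##.#: next=.  (t=0,i=9, bit13=0)
  nb .##..: next=.  (t=0,i=19, bit12=0)
  nb .#.##: next=.  (t=0,i=2, bit11=0)
  nb .#.#.: next=.  (t=2,i=2, bit10=0)
  nb .#..#: next=#  (t=4,i=0, bit9=1)
  nb .#...: next=#  (t=0,i=12, bit8=1)
  nb ..###: next=#  (t=2,i=19, bit7=1)
  nb ..##.: next=.  (t=0,i=8, bit6=0)
  nb ..#.#: next=.  (t=0,i=1, bit5=0)
  nb ..#..: next=.  (t=1,i=0, bit4=0)
  nb ...##: next=#  (t=0,i=17, bit3=1)
  nb ...#.: next=#  (t=0,i=0, bit2=1)
  nb ....#: next=#  (t=0,i=16, bit1=1)
  nb .....: next=.  (t=0,i=14, bit0=0)
  bits 11001110001010011100001110001110 = 3458843534

3458843534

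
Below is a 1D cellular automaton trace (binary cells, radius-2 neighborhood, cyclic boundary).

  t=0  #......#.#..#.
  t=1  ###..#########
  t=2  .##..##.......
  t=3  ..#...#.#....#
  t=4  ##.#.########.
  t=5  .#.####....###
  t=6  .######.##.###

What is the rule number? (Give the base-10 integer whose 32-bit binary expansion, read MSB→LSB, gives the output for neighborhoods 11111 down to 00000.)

  [31] ##### => .  t=1,i=0
  [30] ####. => #  t=1,i=1
  [29] ###.# => #  t=4,i=12
  [28] ###.. => #  t=1,i=2
  [27] ##.## => #  t=4,i=13
  [26] ##.#. => .  t=4,i=2
  [25] ##..# => .  t=1,i=3
  [24] ##... => .  t=2,i=7
  [23] #.### => #  t=4,i=5
  [22] #.##. => .  t=4,i=0
  [21] #.#.# => #  t=4,i=3
  [20] #.#.. => #  t=0,i=0
  [19] #..## => .  t=1,i=4
  [18] #..#. => #  t=0,i=11
  [17] #...# => .  t=3,i=4
  [16] #.... => #  t=0,i=2
  [15] .#### => #  t=1,i=6
  [14] .###. => #  t=5,i=12
  [13] .##.# => #  t=4,i=1
  [12] .##.. => #  t=2,i=2
  [11] .#.## => #  t=4,i=4
  [10] .#.#. => #  t=0,i=8
  [9] .#..# => #  t=0,i=10
  [8] .#... => #  t=0,i=1
  [7] ..### => #  t=1,i=5
  [6] ..##. => .  t=2,i=1
  [5] ..#.# => #  t=0,i=7
  [4] ..#.. => .  t=3,i=2
  [3] ...## => .  t=2,i=0
  [2] ...#. => #  t=0,i=6
  [1] ....# => #  t=0,i=5
  [0] ..... => .  t=0,i=3
  bits 01111000101101011111111110100110 = 2025193382

2025193382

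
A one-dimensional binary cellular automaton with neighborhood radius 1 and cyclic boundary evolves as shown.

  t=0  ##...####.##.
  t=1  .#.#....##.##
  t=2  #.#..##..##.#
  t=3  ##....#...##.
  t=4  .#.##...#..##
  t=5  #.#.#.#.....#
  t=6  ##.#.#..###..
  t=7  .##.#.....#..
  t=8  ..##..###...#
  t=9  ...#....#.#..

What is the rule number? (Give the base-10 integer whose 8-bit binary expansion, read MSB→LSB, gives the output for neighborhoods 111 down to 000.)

  ###|.  b7=0 t=0,i=6
  ##.|#  b6=1 t=0,i=1
  #.#|#  b5=1 t=0,i=9
  #..|.  b4=0 t=0,i=2
  .##|.  b3=0 t=0,i=0
  .#.|.  b2=0 t=1,i=1
  ..#|.  b1=0 t=0,i=4
  ...|#  b0=1 t=0,i=3
  bits 01100001 = 97

97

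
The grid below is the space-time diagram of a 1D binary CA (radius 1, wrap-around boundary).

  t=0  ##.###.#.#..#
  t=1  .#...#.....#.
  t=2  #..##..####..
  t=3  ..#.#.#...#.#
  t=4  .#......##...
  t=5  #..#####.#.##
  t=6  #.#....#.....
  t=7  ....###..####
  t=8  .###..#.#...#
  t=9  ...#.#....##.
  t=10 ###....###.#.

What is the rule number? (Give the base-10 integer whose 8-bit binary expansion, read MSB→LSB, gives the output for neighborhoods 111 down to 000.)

  nb ###: next=.  (t=0,i=0, bit7=0)
  nb ##.: next=#  (t=0,i=1, bit6=1)
  nb #.#: next=.  (t=0,i=2, bit5=0)
  nb #..: next=.  (t=0,i=10, bit4=0)
  nb .##: next=.  (t=0,i=3, bit3=0)
  nb .#.: next=.  (t=0,i=7, bit2=0)
  nb ..#: next=#  (t=0,i=11, bit1=1)
  nb ...: next=#  (t=1,i=3, bit0=1)
  bits 01000011 = 67

67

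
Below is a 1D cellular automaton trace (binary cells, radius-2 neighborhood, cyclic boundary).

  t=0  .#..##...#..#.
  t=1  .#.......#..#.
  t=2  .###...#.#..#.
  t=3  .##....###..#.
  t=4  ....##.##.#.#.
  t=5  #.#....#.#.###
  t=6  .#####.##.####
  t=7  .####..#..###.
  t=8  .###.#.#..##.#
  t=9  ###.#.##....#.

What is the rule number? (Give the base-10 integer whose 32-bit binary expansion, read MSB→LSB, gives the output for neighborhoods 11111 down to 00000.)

3335638450

  #####|#  b31=1 t=6,i=3
  ####.|#  b30=1 t=5,i=13
  ###.#|.  b29=0 t=5,i=0
  ###..|.  b28=0 t=2,i=3
  ##.##|.  b27=0 t=4,i=6
  ##.#.|#  b26=1 t=4,i=9
  ##..#|#  b25=1 t=3,i=10
  ##...|.  b24=0 t=0,i=6
  #.###|#  b23=1 t=5,i=11
  #.##.|#  b22=1 t=4,i=7
  #.#.#|.  b21=0 t=4,i=10
  #.#..|#  b20=1 t=2,i=9
  #..##|.  b19=0 t=0,i=3
  #..#.|.  b18=0 t=0,i=0
  #...#|.  b17=0 t=0,i=7
  #....|#  b16=1 t=1,i=3
  .####|#  b15=1 t=5,i=12
  .###.|#  b14=1 t=2,i=2
  .##.#|.  b13=0 t=4,i=5
  .##..|.  b12=0 t=0,i=5
  .#.##|#  b11=1 t=5,i=10
  .#.#.|#  b10=1 t=2,i=8
  .#..#|.  b9=0 t=0,i=2
  .#...|#  b8=1 t=1,i=2
  ..###|#  b7=1 t=2,i=1
  ..##.|.  b6=0 t=0,i=4
  ..#.#|#  b5=1 t=2,i=7
  ..#..|#  b4=1 t=0,i=1
  ...##|.  b3=0 t=3,i=6
  ...#.|.  b2=0 t=0,i=8
  ....#|#  b1=1 t=1,i=7
  .....|.  b0=0 t=1,i=4
  bits 11000110110100011100110110110010 = 3335638450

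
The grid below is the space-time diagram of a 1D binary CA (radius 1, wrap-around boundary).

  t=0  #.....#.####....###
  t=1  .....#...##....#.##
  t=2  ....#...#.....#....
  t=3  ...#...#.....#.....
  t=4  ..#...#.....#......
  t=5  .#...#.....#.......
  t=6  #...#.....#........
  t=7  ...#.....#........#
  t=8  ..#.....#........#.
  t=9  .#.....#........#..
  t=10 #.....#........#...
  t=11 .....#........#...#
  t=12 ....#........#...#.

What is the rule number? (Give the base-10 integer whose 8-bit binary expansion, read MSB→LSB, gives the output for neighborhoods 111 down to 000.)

  [7] ### => #  t=0,i=9
  [6] ##. => .  t=0,i=0
  [5] #.# => .  t=0,i=7
  [4] #.. => .  t=0,i=1
  [3] .## => .  t=0,i=8
  [2] .#. => .  t=0,i=6
  [1] ..# => #  t=0,i=5
  [0] ... => .  t=0,i=2
  bits 10000010 = 130

130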